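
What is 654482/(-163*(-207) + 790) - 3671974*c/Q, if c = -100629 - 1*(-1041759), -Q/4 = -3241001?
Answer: -29830978492683323/111915005531 ≈ -2.6655e+5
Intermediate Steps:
Q = 12964004 (Q = -4*(-3241001) = 12964004)
c = 941130 (c = -100629 + 1041759 = 941130)
654482/(-163*(-207) + 790) - 3671974*c/Q = 654482/(-163*(-207) + 790) - 3671974/(12964004/941130) = 654482/(33741 + 790) - 3671974/(12964004*(1/941130)) = 654482/34531 - 3671974/6482002/470565 = 654482*(1/34531) - 3671974*470565/6482002 = 654482/34531 - 863951222655/3241001 = -29830978492683323/111915005531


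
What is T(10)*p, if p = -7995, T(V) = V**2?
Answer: -799500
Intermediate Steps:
T(10)*p = 10**2*(-7995) = 100*(-7995) = -799500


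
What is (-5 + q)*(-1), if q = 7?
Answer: -2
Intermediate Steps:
(-5 + q)*(-1) = (-5 + 7)*(-1) = 2*(-1) = -2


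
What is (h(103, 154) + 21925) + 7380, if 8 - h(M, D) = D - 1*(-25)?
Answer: 29134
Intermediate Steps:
h(M, D) = -17 - D (h(M, D) = 8 - (D - 1*(-25)) = 8 - (D + 25) = 8 - (25 + D) = 8 + (-25 - D) = -17 - D)
(h(103, 154) + 21925) + 7380 = ((-17 - 1*154) + 21925) + 7380 = ((-17 - 154) + 21925) + 7380 = (-171 + 21925) + 7380 = 21754 + 7380 = 29134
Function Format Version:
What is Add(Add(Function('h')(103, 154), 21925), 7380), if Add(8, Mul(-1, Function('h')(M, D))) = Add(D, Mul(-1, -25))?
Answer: 29134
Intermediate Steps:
Function('h')(M, D) = Add(-17, Mul(-1, D)) (Function('h')(M, D) = Add(8, Mul(-1, Add(D, Mul(-1, -25)))) = Add(8, Mul(-1, Add(D, 25))) = Add(8, Mul(-1, Add(25, D))) = Add(8, Add(-25, Mul(-1, D))) = Add(-17, Mul(-1, D)))
Add(Add(Function('h')(103, 154), 21925), 7380) = Add(Add(Add(-17, Mul(-1, 154)), 21925), 7380) = Add(Add(Add(-17, -154), 21925), 7380) = Add(Add(-171, 21925), 7380) = Add(21754, 7380) = 29134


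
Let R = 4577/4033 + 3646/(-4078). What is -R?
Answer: -1980344/8223287 ≈ -0.24082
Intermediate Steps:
R = 1980344/8223287 (R = 4577*(1/4033) + 3646*(-1/4078) = 4577/4033 - 1823/2039 = 1980344/8223287 ≈ 0.24082)
-R = -1*1980344/8223287 = -1980344/8223287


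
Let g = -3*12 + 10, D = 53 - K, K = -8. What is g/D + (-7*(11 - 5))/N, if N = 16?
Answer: -1489/488 ≈ -3.0512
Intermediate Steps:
D = 61 (D = 53 - 1*(-8) = 53 + 8 = 61)
g = -26 (g = -36 + 10 = -26)
g/D + (-7*(11 - 5))/N = -26/61 - 7*(11 - 5)/16 = -26*1/61 - 7*6*(1/16) = -26/61 - 42*1/16 = -26/61 - 21/8 = -1489/488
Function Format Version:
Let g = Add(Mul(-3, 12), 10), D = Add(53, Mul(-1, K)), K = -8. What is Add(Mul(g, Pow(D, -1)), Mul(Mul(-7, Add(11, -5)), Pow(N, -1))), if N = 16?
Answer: Rational(-1489, 488) ≈ -3.0512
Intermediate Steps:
D = 61 (D = Add(53, Mul(-1, -8)) = Add(53, 8) = 61)
g = -26 (g = Add(-36, 10) = -26)
Add(Mul(g, Pow(D, -1)), Mul(Mul(-7, Add(11, -5)), Pow(N, -1))) = Add(Mul(-26, Pow(61, -1)), Mul(Mul(-7, Add(11, -5)), Pow(16, -1))) = Add(Mul(-26, Rational(1, 61)), Mul(Mul(-7, 6), Rational(1, 16))) = Add(Rational(-26, 61), Mul(-42, Rational(1, 16))) = Add(Rational(-26, 61), Rational(-21, 8)) = Rational(-1489, 488)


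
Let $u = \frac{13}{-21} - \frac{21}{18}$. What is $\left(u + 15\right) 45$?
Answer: $\frac{8325}{14} \approx 594.64$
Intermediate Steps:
$u = - \frac{25}{14}$ ($u = 13 \left(- \frac{1}{21}\right) - \frac{7}{6} = - \frac{13}{21} - \frac{7}{6} = - \frac{25}{14} \approx -1.7857$)
$\left(u + 15\right) 45 = \left(- \frac{25}{14} + 15\right) 45 = \frac{185}{14} \cdot 45 = \frac{8325}{14}$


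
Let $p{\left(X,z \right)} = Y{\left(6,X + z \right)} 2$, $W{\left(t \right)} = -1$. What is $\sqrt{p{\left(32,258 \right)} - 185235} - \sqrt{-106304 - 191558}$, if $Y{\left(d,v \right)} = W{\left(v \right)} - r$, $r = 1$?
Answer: $i \left(\sqrt{185239} - \sqrt{297862}\right) \approx - 115.37 i$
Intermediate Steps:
$Y{\left(d,v \right)} = -2$ ($Y{\left(d,v \right)} = -1 - 1 = -2$)
$p{\left(X,z \right)} = -4$ ($p{\left(X,z \right)} = \left(-2\right) 2 = -4$)
$\sqrt{p{\left(32,258 \right)} - 185235} - \sqrt{-106304 - 191558} = \sqrt{-4 - 185235} - \sqrt{-106304 - 191558} = \sqrt{-185239} - \sqrt{-297862} = i \sqrt{185239} - i \sqrt{297862}$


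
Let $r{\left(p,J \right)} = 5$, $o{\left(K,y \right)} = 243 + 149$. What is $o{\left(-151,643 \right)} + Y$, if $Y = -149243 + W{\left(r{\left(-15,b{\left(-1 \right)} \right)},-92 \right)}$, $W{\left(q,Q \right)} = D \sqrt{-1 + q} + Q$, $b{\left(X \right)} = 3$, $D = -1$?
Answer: $-148945$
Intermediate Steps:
$o{\left(K,y \right)} = 392$
$W{\left(q,Q \right)} = Q - \sqrt{-1 + q}$ ($W{\left(q,Q \right)} = - \sqrt{-1 + q} + Q = Q - \sqrt{-1 + q}$)
$Y = -149337$ ($Y = -149243 - \left(92 + \sqrt{-1 + 5}\right) = -149243 - \left(92 + \sqrt{4}\right) = -149243 - 94 = -149337$)
$o{\left(-151,643 \right)} + Y = 392 - 149337 = -148945$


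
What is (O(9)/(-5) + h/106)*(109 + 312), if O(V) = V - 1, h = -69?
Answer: -502253/530 ≈ -947.65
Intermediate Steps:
O(V) = -1 + V
(O(9)/(-5) + h/106)*(109 + 312) = ((-1 + 9)/(-5) - 69/106)*(109 + 312) = (8*(-⅕) - 69*1/106)*421 = (-8/5 - 69/106)*421 = -1193/530*421 = -502253/530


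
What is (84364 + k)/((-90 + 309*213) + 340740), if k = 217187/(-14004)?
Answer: 1181216269/5692163868 ≈ 0.20752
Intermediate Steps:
k = -217187/14004 (k = 217187*(-1/14004) = -217187/14004 ≈ -15.509)
(84364 + k)/((-90 + 309*213) + 340740) = (84364 - 217187/14004)/((-90 + 309*213) + 340740) = 1181216269/(14004*((-90 + 65817) + 340740)) = 1181216269/(14004*(65727 + 340740)) = (1181216269/14004)/406467 = (1181216269/14004)*(1/406467) = 1181216269/5692163868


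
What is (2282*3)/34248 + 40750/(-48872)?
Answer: -5526189/8717543 ≈ -0.63392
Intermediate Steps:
(2282*3)/34248 + 40750/(-48872) = 6846*(1/34248) + 40750*(-1/48872) = 1141/5708 - 20375/24436 = -5526189/8717543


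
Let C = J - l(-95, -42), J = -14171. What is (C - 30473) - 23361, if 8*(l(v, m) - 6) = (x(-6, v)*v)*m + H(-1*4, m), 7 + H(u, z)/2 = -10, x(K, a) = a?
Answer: -41251/2 ≈ -20626.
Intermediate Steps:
H(u, z) = -34 (H(u, z) = -14 + 2*(-10) = -14 - 20 = -34)
l(v, m) = 7/4 + m*v²/8 (l(v, m) = 6 + ((v*v)*m - 34)/8 = 6 + (v²*m - 34)/8 = 6 + (m*v² - 34)/8 = 6 + (-34 + m*v²)/8 = 6 + (-17/4 + m*v²/8) = 7/4 + m*v²/8)
C = 66417/2 (C = -14171 - (7/4 + (⅛)*(-42)*(-95)²) = -14171 - (7/4 + (⅛)*(-42)*9025) = -14171 - (7/4 - 189525/4) = -14171 - 1*(-94759/2) = -14171 + 94759/2 = 66417/2 ≈ 33209.)
(C - 30473) - 23361 = (66417/2 - 30473) - 23361 = 5471/2 - 23361 = -41251/2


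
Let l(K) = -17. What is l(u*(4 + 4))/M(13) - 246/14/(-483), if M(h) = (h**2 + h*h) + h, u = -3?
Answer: -4768/395577 ≈ -0.012053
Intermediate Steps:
M(h) = h + 2*h**2 (M(h) = (h**2 + h**2) + h = 2*h**2 + h = h + 2*h**2)
l(u*(4 + 4))/M(13) - 246/14/(-483) = -17*1/(13*(1 + 2*13)) - 246/14/(-483) = -17*1/(13*(1 + 26)) - 246*1/14*(-1/483) = -17/(13*27) - 123/7*(-1/483) = -17/351 + 41/1127 = -4768/395577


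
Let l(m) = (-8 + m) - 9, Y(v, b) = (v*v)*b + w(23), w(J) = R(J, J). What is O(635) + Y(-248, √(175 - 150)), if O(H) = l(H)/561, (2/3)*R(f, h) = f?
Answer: 115025795/374 ≈ 3.0756e+5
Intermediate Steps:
R(f, h) = 3*f/2
w(J) = 3*J/2
Y(v, b) = 69/2 + b*v² (Y(v, b) = (v*v)*b + (3/2)*23 = v²*b + 69/2 = b*v² + 69/2 = 69/2 + b*v²)
l(m) = -17 + m
O(H) = -1/33 + H/561 (O(H) = (-17 + H)/561 = (-17 + H)*(1/561) = -1/33 + H/561)
O(635) + Y(-248, √(175 - 150)) = (-1/33 + (1/561)*635) + (69/2 + √(175 - 150)*(-248)²) = (-1/33 + 635/561) + (69/2 + √25*61504) = 206/187 + (69/2 + 5*61504) = 206/187 + (69/2 + 307520) = 206/187 + 615109/2 = 115025795/374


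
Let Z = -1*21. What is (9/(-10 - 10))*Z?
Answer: 189/20 ≈ 9.4500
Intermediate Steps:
Z = -21
(9/(-10 - 10))*Z = (9/(-10 - 10))*(-21) = (9/(-20))*(-21) = (9*(-1/20))*(-21) = -9/20*(-21) = 189/20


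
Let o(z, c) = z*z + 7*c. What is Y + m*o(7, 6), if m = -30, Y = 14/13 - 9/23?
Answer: -816065/299 ≈ -2729.3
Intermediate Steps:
o(z, c) = z² + 7*c
Y = 205/299 (Y = 14*(1/13) - 9*1/23 = 14/13 - 9/23 = 205/299 ≈ 0.68562)
Y + m*o(7, 6) = 205/299 - 30*(7² + 7*6) = 205/299 - 30*(49 + 42) = 205/299 - 30*91 = 205/299 - 2730 = -816065/299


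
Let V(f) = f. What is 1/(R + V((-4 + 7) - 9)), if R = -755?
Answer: -1/761 ≈ -0.0013141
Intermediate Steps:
1/(R + V((-4 + 7) - 9)) = 1/(-755 + ((-4 + 7) - 9)) = 1/(-755 + (3 - 9)) = 1/(-755 - 6) = 1/(-761) = -1/761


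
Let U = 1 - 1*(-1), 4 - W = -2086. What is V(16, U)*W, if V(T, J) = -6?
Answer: -12540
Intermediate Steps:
W = 2090 (W = 4 - 1*(-2086) = 4 + 2086 = 2090)
U = 2 (U = 1 + 1 = 2)
V(16, U)*W = -6*2090 = -12540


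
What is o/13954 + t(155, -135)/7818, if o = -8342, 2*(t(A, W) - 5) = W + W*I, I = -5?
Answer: -30690203/54546186 ≈ -0.56265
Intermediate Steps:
t(A, W) = 5 - 2*W (t(A, W) = 5 + (W + W*(-5))/2 = 5 + (W - 5*W)/2 = 5 + (-4*W)/2 = 5 - 2*W)
o/13954 + t(155, -135)/7818 = -8342/13954 + (5 - 2*(-135))/7818 = -8342*1/13954 + (5 + 270)*(1/7818) = -4171/6977 + 275*(1/7818) = -4171/6977 + 275/7818 = -30690203/54546186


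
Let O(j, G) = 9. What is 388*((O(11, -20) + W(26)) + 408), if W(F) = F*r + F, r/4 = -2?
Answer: 91180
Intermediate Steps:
r = -8 (r = 4*(-2) = -8)
W(F) = -7*F (W(F) = F*(-8) + F = -8*F + F = -7*F)
388*((O(11, -20) + W(26)) + 408) = 388*((9 - 7*26) + 408) = 388*((9 - 182) + 408) = 388*(-173 + 408) = 388*235 = 91180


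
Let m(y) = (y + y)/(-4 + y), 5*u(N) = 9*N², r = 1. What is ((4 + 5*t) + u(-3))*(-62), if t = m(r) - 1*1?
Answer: -11036/15 ≈ -735.73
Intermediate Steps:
u(N) = 9*N²/5 (u(N) = (9*N²)/5 = 9*N²/5)
m(y) = 2*y/(-4 + y) (m(y) = (2*y)/(-4 + y) = 2*y/(-4 + y))
t = -5/3 (t = 2*1/(-4 + 1) - 1*1 = 2*1/(-3) - 1 = 2*1*(-⅓) - 1 = -⅔ - 1 = -5/3 ≈ -1.6667)
((4 + 5*t) + u(-3))*(-62) = ((4 + 5*(-5/3)) + (9/5)*(-3)²)*(-62) = ((4 - 25/3) + (9/5)*9)*(-62) = (-13/3 + 81/5)*(-62) = (178/15)*(-62) = -11036/15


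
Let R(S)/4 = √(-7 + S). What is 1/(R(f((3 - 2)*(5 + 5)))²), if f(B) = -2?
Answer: -1/144 ≈ -0.0069444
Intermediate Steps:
R(S) = 4*√(-7 + S)
1/(R(f((3 - 2)*(5 + 5)))²) = 1/((4*√(-7 - 2))²) = 1/((4*√(-9))²) = 1/((4*(3*I))²) = 1/((12*I)²) = 1/(-144) = -1/144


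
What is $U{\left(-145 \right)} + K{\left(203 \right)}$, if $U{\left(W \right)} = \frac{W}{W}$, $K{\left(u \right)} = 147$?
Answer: $148$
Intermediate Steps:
$U{\left(W \right)} = 1$
$U{\left(-145 \right)} + K{\left(203 \right)} = 1 + 147 = 148$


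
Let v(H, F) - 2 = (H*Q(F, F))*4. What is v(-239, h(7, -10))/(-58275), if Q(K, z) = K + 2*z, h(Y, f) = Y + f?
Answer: -8606/58275 ≈ -0.14768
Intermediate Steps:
v(H, F) = 2 + 12*F*H (v(H, F) = 2 + (H*(F + 2*F))*4 = 2 + (H*(3*F))*4 = 2 + (3*F*H)*4 = 2 + 12*F*H)
v(-239, h(7, -10))/(-58275) = (2 + 12*(7 - 10)*(-239))/(-58275) = (2 + 12*(-3)*(-239))*(-1/58275) = (2 + 8604)*(-1/58275) = 8606*(-1/58275) = -8606/58275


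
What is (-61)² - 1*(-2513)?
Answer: 6234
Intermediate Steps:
(-61)² - 1*(-2513) = 3721 + 2513 = 6234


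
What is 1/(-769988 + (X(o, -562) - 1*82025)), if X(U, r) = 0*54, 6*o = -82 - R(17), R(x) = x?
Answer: -1/852013 ≈ -1.1737e-6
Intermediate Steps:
o = -33/2 (o = (-82 - 1*17)/6 = (-82 - 17)/6 = (⅙)*(-99) = -33/2 ≈ -16.500)
X(U, r) = 0
1/(-769988 + (X(o, -562) - 1*82025)) = 1/(-769988 + (0 - 1*82025)) = 1/(-769988 + (0 - 82025)) = 1/(-769988 - 82025) = 1/(-852013) = -1/852013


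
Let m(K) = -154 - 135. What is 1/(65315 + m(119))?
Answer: 1/65026 ≈ 1.5378e-5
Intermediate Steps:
m(K) = -289
1/(65315 + m(119)) = 1/(65315 - 289) = 1/65026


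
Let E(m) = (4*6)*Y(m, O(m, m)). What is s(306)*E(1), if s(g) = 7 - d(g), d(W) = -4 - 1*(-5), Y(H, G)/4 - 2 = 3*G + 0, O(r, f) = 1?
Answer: 2880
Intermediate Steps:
Y(H, G) = 8 + 12*G (Y(H, G) = 8 + 4*(3*G + 0) = 8 + 4*(3*G) = 8 + 12*G)
d(W) = 1 (d(W) = -4 + 5 = 1)
s(g) = 6 (s(g) = 7 - 1*1 = 7 - 1 = 6)
E(m) = 480 (E(m) = (4*6)*(8 + 12*1) = 24*(8 + 12) = 24*20 = 480)
s(306)*E(1) = 6*480 = 2880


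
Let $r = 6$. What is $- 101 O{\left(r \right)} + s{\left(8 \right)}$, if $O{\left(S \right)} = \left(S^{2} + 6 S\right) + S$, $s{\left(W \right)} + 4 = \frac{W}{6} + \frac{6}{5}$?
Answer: $- \frac{118192}{15} \approx -7879.5$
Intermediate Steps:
$s{\left(W \right)} = - \frac{14}{5} + \frac{W}{6}$ ($s{\left(W \right)} = -4 + \left(\frac{W}{6} + \frac{6}{5}\right) = -4 + \left(\frac{6}{5} + \frac{W}{6}\right) = - \frac{14}{5} + \frac{W}{6}$)
$O{\left(S \right)} = S^{2} + 7 S$
$- 101 O{\left(r \right)} + s{\left(8 \right)} = - 101 \cdot 6 \left(7 + 6\right) + \left(- \frac{14}{5} + \frac{1}{6} \cdot 8\right) = - 101 \cdot 6 \cdot 13 + \left(- \frac{14}{5} + \frac{4}{3}\right) = \left(-101\right) 78 - \frac{22}{15} = -7878 - \frac{22}{15} = - \frac{118192}{15}$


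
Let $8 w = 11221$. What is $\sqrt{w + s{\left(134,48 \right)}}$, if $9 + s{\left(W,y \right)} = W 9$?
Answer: $\frac{\sqrt{41594}}{4} \approx 50.987$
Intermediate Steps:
$w = \frac{11221}{8}$ ($w = \frac{1}{8} \cdot 11221 = \frac{11221}{8} \approx 1402.6$)
$s{\left(W,y \right)} = -9 + 9 W$ ($s{\left(W,y \right)} = -9 + W 9 = -9 + 9 W$)
$\sqrt{w + s{\left(134,48 \right)}} = \sqrt{\frac{11221}{8} + \left(-9 + 9 \cdot 134\right)} = \sqrt{\frac{11221}{8} + \left(-9 + 1206\right)} = \sqrt{\frac{11221}{8} + 1197} = \sqrt{\frac{20797}{8}} = \frac{\sqrt{41594}}{4}$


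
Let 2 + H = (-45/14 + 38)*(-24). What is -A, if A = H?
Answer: 5858/7 ≈ 836.86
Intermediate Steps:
H = -5858/7 (H = -2 + (-45/14 + 38)*(-24) = -2 + (487/14)*(-24) = -2 - 5844/7 = -5858/7 ≈ -836.86)
A = -5858/7 ≈ -836.86
-A = -1*(-5858/7) = 5858/7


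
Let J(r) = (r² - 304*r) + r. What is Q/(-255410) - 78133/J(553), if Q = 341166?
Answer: -6712214903/3531043250 ≈ -1.9009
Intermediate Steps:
J(r) = r² - 303*r
Q/(-255410) - 78133/J(553) = 341166/(-255410) - 78133*1/(553*(-303 + 553)) = 341166*(-1/255410) - 78133/(553*250) = -170583/127705 - 78133/138250 = -6712214903/3531043250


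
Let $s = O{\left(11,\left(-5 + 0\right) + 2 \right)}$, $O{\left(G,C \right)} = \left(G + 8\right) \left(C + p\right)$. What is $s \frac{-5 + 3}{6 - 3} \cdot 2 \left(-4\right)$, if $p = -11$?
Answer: $- \frac{4256}{3} \approx -1418.7$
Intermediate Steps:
$O{\left(G,C \right)} = \left(-11 + C\right) \left(8 + G\right)$ ($O{\left(G,C \right)} = \left(G + 8\right) \left(C - 11\right) = \left(8 + G\right) \left(-11 + C\right) = \left(-11 + C\right) \left(8 + G\right)$)
$s = -266$ ($s = -88 - 121 + 8 \left(\left(-5 + 0\right) + 2\right) + \left(\left(-5 + 0\right) + 2\right) 11 = -88 - 121 + 8 \left(-5 + 2\right) + \left(-5 + 2\right) 11 = -88 - 121 + 8 \left(-3\right) - 33 = -88 - 121 - 24 - 33 = -266$)
$s \frac{-5 + 3}{6 - 3} \cdot 2 \left(-4\right) = - 266 \frac{-5 + 3}{6 - 3} \cdot 2 \left(-4\right) = - 266 - \frac{2}{3} \cdot 2 \left(-4\right) = - 266 \left(-2\right) \frac{1}{3} \cdot 2 \left(-4\right) = - 266 \left(- \frac{2}{3}\right) 2 \left(-4\right) = - 266 \left(\left(- \frac{4}{3}\right) \left(-4\right)\right) = \left(-266\right) \frac{16}{3} = - \frac{4256}{3}$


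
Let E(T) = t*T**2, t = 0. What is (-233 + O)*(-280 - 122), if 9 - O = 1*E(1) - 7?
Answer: 87234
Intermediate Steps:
E(T) = 0 (E(T) = 0*T**2 = 0)
O = 16 (O = 9 - (1*0 - 7) = 9 - (0 - 7) = 9 - 1*(-7) = 9 + 7 = 16)
(-233 + O)*(-280 - 122) = (-233 + 16)*(-280 - 122) = -217*(-402) = 87234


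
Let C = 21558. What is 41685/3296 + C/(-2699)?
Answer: 41452647/8895904 ≈ 4.6597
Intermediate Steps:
41685/3296 + C/(-2699) = 41685/3296 + 21558/(-2699) = 41685*(1/3296) + 21558*(-1/2699) = 41685/3296 - 21558/2699 = 41452647/8895904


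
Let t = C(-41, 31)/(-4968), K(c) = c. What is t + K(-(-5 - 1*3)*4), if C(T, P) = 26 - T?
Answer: 158909/4968 ≈ 31.987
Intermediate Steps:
t = -67/4968 (t = (26 - 1*(-41))/(-4968) = (26 + 41)*(-1/4968) = 67*(-1/4968) = -67/4968 ≈ -0.013486)
t + K(-(-5 - 1*3)*4) = -67/4968 - (-5 - 1*3)*4 = -67/4968 - (-5 - 3)*4 = -67/4968 - 1*(-8)*4 = -67/4968 + 8*4 = -67/4968 + 32 = 158909/4968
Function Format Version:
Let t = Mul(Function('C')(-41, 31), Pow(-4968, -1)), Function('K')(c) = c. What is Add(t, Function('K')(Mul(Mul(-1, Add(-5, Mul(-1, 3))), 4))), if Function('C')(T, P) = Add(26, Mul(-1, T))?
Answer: Rational(158909, 4968) ≈ 31.987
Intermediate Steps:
t = Rational(-67, 4968) (t = Mul(Add(26, Mul(-1, -41)), Pow(-4968, -1)) = Mul(Add(26, 41), Rational(-1, 4968)) = Mul(67, Rational(-1, 4968)) = Rational(-67, 4968) ≈ -0.013486)
Add(t, Function('K')(Mul(Mul(-1, Add(-5, Mul(-1, 3))), 4))) = Add(Rational(-67, 4968), Mul(Mul(-1, Add(-5, Mul(-1, 3))), 4)) = Add(Rational(-67, 4968), Mul(Mul(-1, Add(-5, -3)), 4)) = Add(Rational(-67, 4968), Mul(Mul(-1, -8), 4)) = Add(Rational(-67, 4968), Mul(8, 4)) = Add(Rational(-67, 4968), 32) = Rational(158909, 4968)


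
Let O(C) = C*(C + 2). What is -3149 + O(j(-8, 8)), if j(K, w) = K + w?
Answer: -3149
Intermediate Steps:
O(C) = C*(2 + C)
-3149 + O(j(-8, 8)) = -3149 + (-8 + 8)*(2 + (-8 + 8)) = -3149 + 0*(2 + 0) = -3149 + 0*2 = -3149 + 0 = -3149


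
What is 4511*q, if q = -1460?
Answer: -6586060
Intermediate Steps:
4511*q = 4511*(-1460) = -6586060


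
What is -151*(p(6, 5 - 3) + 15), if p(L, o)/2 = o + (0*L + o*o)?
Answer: -4077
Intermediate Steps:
p(L, o) = 2*o + 2*o² (p(L, o) = 2*(o + (0*L + o*o)) = 2*(o + (0 + o²)) = 2*(o + o²) = 2*o + 2*o²)
-151*(p(6, 5 - 3) + 15) = -151*(2*(5 - 3)*(1 + (5 - 3)) + 15) = -151*(2*2*(1 + 2) + 15) = -151*(2*2*3 + 15) = -151*(12 + 15) = -151*27 = -4077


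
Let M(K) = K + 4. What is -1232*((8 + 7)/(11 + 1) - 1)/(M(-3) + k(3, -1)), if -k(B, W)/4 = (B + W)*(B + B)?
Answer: 308/47 ≈ 6.5532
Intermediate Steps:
M(K) = 4 + K
k(B, W) = -8*B*(B + W) (k(B, W) = -4*(B + W)*(B + B) = -4*(B + W)*2*B = -8*B*(B + W))
-1232*((8 + 7)/(11 + 1) - 1)/(M(-3) + k(3, -1)) = -1232*((8 + 7)/(11 + 1) - 1)/((4 - 3) - 8*3*(3 - 1)) = -1232*(15/12 - 1)/(1 - 8*3*2) = -1232*(15*(1/12) - 1)/(1 - 48) = -1232*(5/4 - 1)/(-47) = -308*(-1)/47 = -1232*(-1/188) = 308/47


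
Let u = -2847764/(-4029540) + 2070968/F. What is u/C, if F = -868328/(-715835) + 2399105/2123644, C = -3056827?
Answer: -1057164582080492536849229/3655642787740204835185755 ≈ -0.28919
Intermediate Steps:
F = 3561382874907/1520178702740 (F = -868328*(-1/715835) + 2399105*(1/2123644) = 868328/715835 + 2399105/2123644 = 3561382874907/1520178702740 ≈ 2.3427)
u = 1057164582080492536849229/1195894562479396065 (u = -2847764/(-4029540) + 2070968/(3561382874907/1520178702740) = -2847764*(-1/4029540) + 2070968*(1520178702740/3561382874907) = 711941/1007385 + 3148241447656052320/3561382874907 = 1057164582080492536849229/1195894562479396065 ≈ 8.8400e+5)
u/C = (1057164582080492536849229/1195894562479396065)/(-3056827) = (1057164582080492536849229/1195894562479396065)*(-1/3056827) = -1057164582080492536849229/3655642787740204835185755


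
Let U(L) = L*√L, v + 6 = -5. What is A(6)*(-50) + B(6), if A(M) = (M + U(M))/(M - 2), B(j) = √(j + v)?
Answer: -75 - 75*√6 + I*√5 ≈ -258.71 + 2.2361*I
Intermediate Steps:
v = -11 (v = -6 - 5 = -11)
B(j) = √(-11 + j) (B(j) = √(j - 11) = √(-11 + j))
U(L) = L^(3/2)
A(M) = (M + M^(3/2))/(-2 + M) (A(M) = (M + M^(3/2))/(M - 2) = (M + M^(3/2))/(-2 + M))
A(6)*(-50) + B(6) = ((6 + 6^(3/2))/(-2 + 6))*(-50) + √(-11 + 6) = ((6 + 6*√6)/4)*(-50) + √(-5) = ((6 + 6*√6)/4)*(-50) + I*√5 = (3/2 + 3*√6/2)*(-50) + I*√5 = (-75 - 75*√6) + I*√5 = -75 - 75*√6 + I*√5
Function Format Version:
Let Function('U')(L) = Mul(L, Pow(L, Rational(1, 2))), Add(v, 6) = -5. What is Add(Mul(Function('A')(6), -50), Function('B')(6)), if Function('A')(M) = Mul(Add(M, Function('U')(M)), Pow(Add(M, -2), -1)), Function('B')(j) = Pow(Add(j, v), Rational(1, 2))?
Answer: Add(-75, Mul(-75, Pow(6, Rational(1, 2))), Mul(I, Pow(5, Rational(1, 2)))) ≈ Add(-258.71, Mul(2.2361, I))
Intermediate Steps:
v = -11 (v = Add(-6, -5) = -11)
Function('B')(j) = Pow(Add(-11, j), Rational(1, 2)) (Function('B')(j) = Pow(Add(j, -11), Rational(1, 2)) = Pow(Add(-11, j), Rational(1, 2)))
Function('U')(L) = Pow(L, Rational(3, 2))
Function('A')(M) = Mul(Pow(Add(-2, M), -1), Add(M, Pow(M, Rational(3, 2)))) (Function('A')(M) = Mul(Add(M, Pow(M, Rational(3, 2))), Pow(Add(M, -2), -1)) = Mul(Add(M, Pow(M, Rational(3, 2))), Pow(Add(-2, M), -1)) = Mul(Pow(Add(-2, M), -1), Add(M, Pow(M, Rational(3, 2)))))
Add(Mul(Function('A')(6), -50), Function('B')(6)) = Add(Mul(Mul(Pow(Add(-2, 6), -1), Add(6, Pow(6, Rational(3, 2)))), -50), Pow(Add(-11, 6), Rational(1, 2))) = Add(Mul(Mul(Pow(4, -1), Add(6, Mul(6, Pow(6, Rational(1, 2))))), -50), Pow(-5, Rational(1, 2))) = Add(Mul(Mul(Rational(1, 4), Add(6, Mul(6, Pow(6, Rational(1, 2))))), -50), Mul(I, Pow(5, Rational(1, 2)))) = Add(Mul(Add(Rational(3, 2), Mul(Rational(3, 2), Pow(6, Rational(1, 2)))), -50), Mul(I, Pow(5, Rational(1, 2)))) = Add(Add(-75, Mul(-75, Pow(6, Rational(1, 2)))), Mul(I, Pow(5, Rational(1, 2)))) = Add(-75, Mul(-75, Pow(6, Rational(1, 2))), Mul(I, Pow(5, Rational(1, 2))))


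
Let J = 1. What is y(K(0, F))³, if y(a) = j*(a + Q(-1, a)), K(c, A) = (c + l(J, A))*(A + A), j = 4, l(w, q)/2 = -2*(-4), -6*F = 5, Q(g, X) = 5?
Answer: -17576000/27 ≈ -6.5096e+5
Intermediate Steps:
F = -⅚ (F = -⅙*5 = -⅚ ≈ -0.83333)
l(w, q) = 16 (l(w, q) = 2*(-2*(-4)) = 2*8 = 16)
K(c, A) = 2*A*(16 + c) (K(c, A) = (c + 16)*(A + A) = (16 + c)*(2*A) = 2*A*(16 + c))
y(a) = 20 + 4*a (y(a) = 4*(a + 5) = 4*(5 + a) = 20 + 4*a)
y(K(0, F))³ = (20 + 4*(2*(-⅚)*(16 + 0)))³ = (20 + 4*(2*(-⅚)*16))³ = (20 + 4*(-80/3))³ = (20 - 320/3)³ = (-260/3)³ = -17576000/27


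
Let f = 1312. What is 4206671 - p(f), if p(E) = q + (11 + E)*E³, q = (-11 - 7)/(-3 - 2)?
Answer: -14939316981383/5 ≈ -2.9879e+12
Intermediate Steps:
q = 18/5 (q = -18/(-5) = -18*(-⅕) = 18/5 ≈ 3.6000)
p(E) = 18/5 + E³*(11 + E) (p(E) = 18/5 + (11 + E)*E³ = 18/5 + E³*(11 + E))
4206671 - p(f) = 4206671 - (18/5 + 1312⁴ + 11*1312³) = 4206671 - (18/5 + 2963025166336 + 11*2258403328) = 4206671 - (18/5 + 2963025166336 + 24842436608) = 4206671 - 1*14939338014738/5 = 4206671 - 14939338014738/5 = -14939316981383/5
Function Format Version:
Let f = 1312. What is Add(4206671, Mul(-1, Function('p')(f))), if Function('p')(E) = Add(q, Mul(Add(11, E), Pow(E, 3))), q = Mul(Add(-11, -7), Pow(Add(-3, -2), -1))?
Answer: Rational(-14939316981383, 5) ≈ -2.9879e+12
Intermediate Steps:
q = Rational(18, 5) (q = Mul(-18, Pow(-5, -1)) = Mul(-18, Rational(-1, 5)) = Rational(18, 5) ≈ 3.6000)
Function('p')(E) = Add(Rational(18, 5), Mul(Pow(E, 3), Add(11, E))) (Function('p')(E) = Add(Rational(18, 5), Mul(Add(11, E), Pow(E, 3))) = Add(Rational(18, 5), Mul(Pow(E, 3), Add(11, E))))
Add(4206671, Mul(-1, Function('p')(f))) = Add(4206671, Mul(-1, Add(Rational(18, 5), Pow(1312, 4), Mul(11, Pow(1312, 3))))) = Add(4206671, Mul(-1, Add(Rational(18, 5), 2963025166336, Mul(11, 2258403328)))) = Add(4206671, Mul(-1, Add(Rational(18, 5), 2963025166336, 24842436608))) = Add(4206671, Mul(-1, Rational(14939338014738, 5))) = Add(4206671, Rational(-14939338014738, 5)) = Rational(-14939316981383, 5)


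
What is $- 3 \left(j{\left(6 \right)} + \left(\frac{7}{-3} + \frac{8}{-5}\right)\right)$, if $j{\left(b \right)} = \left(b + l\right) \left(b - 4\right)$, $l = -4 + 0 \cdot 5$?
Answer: $- \frac{1}{5} \approx -0.2$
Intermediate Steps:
$l = -4$ ($l = -4 + 0 = -4$)
$j{\left(b \right)} = \left(-4 + b\right)^{2}$ ($j{\left(b \right)} = \left(b - 4\right) \left(b - 4\right) = \left(-4 + b\right) \left(-4 + b\right) = \left(-4 + b\right)^{2}$)
$- 3 \left(j{\left(6 \right)} + \left(\frac{7}{-3} + \frac{8}{-5}\right)\right) = - 3 \left(\left(16 + 6^{2} - 48\right) + \left(\frac{7}{-3} + \frac{8}{-5}\right)\right) = - 3 \left(\left(16 + 36 - 48\right) + \left(7 \left(- \frac{1}{3}\right) + 8 \left(- \frac{1}{5}\right)\right)\right) = - 3 \left(4 - \frac{59}{15}\right) = \left(-3\right) \frac{1}{15} = - \frac{1}{5}$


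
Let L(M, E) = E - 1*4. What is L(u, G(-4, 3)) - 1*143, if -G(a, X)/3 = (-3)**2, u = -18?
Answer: -174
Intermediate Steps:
G(a, X) = -27 (G(a, X) = -3*(-3)**2 = -3*9 = -27)
L(M, E) = -4 + E (L(M, E) = E - 4 = -4 + E)
L(u, G(-4, 3)) - 1*143 = (-4 - 27) - 1*143 = -31 - 143 = -174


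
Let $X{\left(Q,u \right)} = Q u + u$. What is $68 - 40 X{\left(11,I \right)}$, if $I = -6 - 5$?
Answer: $5348$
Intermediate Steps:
$I = -11$ ($I = -6 - 5 = -11$)
$X{\left(Q,u \right)} = u + Q u$
$68 - 40 X{\left(11,I \right)} = 68 - 40 \left(- 11 \left(1 + 11\right)\right) = 68 - 40 \left(\left(-11\right) 12\right) = 68 - -5280 = 68 + 5280 = 5348$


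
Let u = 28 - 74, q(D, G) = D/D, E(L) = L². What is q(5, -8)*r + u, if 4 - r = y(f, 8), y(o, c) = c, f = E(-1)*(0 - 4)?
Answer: -50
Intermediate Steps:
f = -4 (f = (-1)²*(0 - 4) = 1*(-4) = -4)
q(D, G) = 1
u = -46
r = -4 (r = 4 - 1*8 = 4 - 8 = -4)
q(5, -8)*r + u = 1*(-4) - 46 = -4 - 46 = -50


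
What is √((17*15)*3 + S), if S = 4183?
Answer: 2*√1237 ≈ 70.342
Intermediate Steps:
√((17*15)*3 + S) = √((17*15)*3 + 4183) = √(255*3 + 4183) = √(765 + 4183) = √4948 = 2*√1237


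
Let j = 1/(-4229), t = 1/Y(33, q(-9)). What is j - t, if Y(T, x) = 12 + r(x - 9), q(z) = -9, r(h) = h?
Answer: 4223/25374 ≈ 0.16643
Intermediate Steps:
Y(T, x) = 3 + x (Y(T, x) = 12 + (x - 9) = 12 + (-9 + x) = 3 + x)
t = -⅙ (t = 1/(3 - 9) = 1/(-6) = -⅙ ≈ -0.16667)
j = -1/4229 ≈ -0.00023646
j - t = -1/4229 - 1*(-⅙) = -1/4229 + ⅙ = 4223/25374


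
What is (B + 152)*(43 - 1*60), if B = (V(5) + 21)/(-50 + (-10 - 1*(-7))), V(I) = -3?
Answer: -136646/53 ≈ -2578.2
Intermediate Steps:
B = -18/53 (B = (-3 + 21)/(-50 + (-10 - 1*(-7))) = 18/(-50 + (-10 + 7)) = 18/(-50 - 3) = 18/(-53) = 18*(-1/53) = -18/53 ≈ -0.33962)
(B + 152)*(43 - 1*60) = (-18/53 + 152)*(43 - 1*60) = 8038*(43 - 60)/53 = (8038/53)*(-17) = -136646/53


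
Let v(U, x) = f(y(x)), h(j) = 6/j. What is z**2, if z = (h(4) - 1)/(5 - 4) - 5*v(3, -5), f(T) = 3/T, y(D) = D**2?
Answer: 1/100 ≈ 0.010000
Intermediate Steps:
v(U, x) = 3/x**2 (v(U, x) = 3/(x**2) = 3/x**2)
z = -1/10 (z = (6/4 - 1)/(5 - 4) - 15/(-5)**2 = (6*(1/4) - 1)/1 - 15/25 = (3/2 - 1)*1 - 5*3/25 = (1/2)*1 - 3/5 = 1/2 - 3/5 = -1/10 ≈ -0.10000)
z**2 = (-1/10)**2 = 1/100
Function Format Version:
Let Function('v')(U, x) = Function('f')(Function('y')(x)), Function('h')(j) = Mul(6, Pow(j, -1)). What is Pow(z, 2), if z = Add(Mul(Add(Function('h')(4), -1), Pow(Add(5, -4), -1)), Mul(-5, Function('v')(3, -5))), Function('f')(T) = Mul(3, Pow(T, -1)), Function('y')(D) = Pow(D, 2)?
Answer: Rational(1, 100) ≈ 0.010000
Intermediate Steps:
Function('v')(U, x) = Mul(3, Pow(x, -2)) (Function('v')(U, x) = Mul(3, Pow(Pow(x, 2), -1)) = Mul(3, Pow(x, -2)))
z = Rational(-1, 10) (z = Add(Mul(Add(Mul(6, Pow(4, -1)), -1), Pow(Add(5, -4), -1)), Mul(-5, Mul(3, Pow(-5, -2)))) = Add(Mul(Add(Mul(6, Rational(1, 4)), -1), Pow(1, -1)), Mul(-5, Mul(3, Rational(1, 25)))) = Add(Mul(Add(Rational(3, 2), -1), 1), Mul(-5, Rational(3, 25))) = Add(Mul(Rational(1, 2), 1), Rational(-3, 5)) = Add(Rational(1, 2), Rational(-3, 5)) = Rational(-1, 10) ≈ -0.10000)
Pow(z, 2) = Pow(Rational(-1, 10), 2) = Rational(1, 100)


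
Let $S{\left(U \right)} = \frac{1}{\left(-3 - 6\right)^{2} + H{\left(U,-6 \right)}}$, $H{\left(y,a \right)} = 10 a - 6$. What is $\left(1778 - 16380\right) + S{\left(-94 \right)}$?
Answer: $- \frac{219029}{15} \approx -14602.0$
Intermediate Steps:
$H{\left(y,a \right)} = -6 + 10 a$
$S{\left(U \right)} = \frac{1}{15}$ ($S{\left(U \right)} = \frac{1}{\left(-3 - 6\right)^{2} + \left(-6 + 10 \left(-6\right)\right)} = \frac{1}{\left(-9\right)^{2} - 66} = \frac{1}{81 - 66} = \frac{1}{15}$)
$\left(1778 - 16380\right) + S{\left(-94 \right)} = \left(1778 - 16380\right) + \frac{1}{15} = -14602 + \frac{1}{15} = - \frac{219029}{15}$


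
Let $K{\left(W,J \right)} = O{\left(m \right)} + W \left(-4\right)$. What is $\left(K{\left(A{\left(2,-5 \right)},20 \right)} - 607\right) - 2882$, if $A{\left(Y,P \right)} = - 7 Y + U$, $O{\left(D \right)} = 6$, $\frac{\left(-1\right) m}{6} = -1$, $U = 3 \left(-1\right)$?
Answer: $-3415$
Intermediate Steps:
$U = -3$
$m = 6$ ($m = \left(-6\right) \left(-1\right) = 6$)
$A{\left(Y,P \right)} = -3 - 7 Y$ ($A{\left(Y,P \right)} = - 7 Y - 3 = -3 - 7 Y$)
$K{\left(W,J \right)} = 6 - 4 W$ ($K{\left(W,J \right)} = 6 + W \left(-4\right) = 6 - 4 W$)
$\left(K{\left(A{\left(2,-5 \right)},20 \right)} - 607\right) - 2882 = \left(\left(6 - 4 \left(-3 - 14\right)\right) - 607\right) - 2882 = \left(\left(6 - -68\right) - 607\right) - 2882 = \left(\left(6 + 68\right) - 607\right) - 2882 = \left(74 - 607\right) - 2882 = -533 - 2882 = -3415$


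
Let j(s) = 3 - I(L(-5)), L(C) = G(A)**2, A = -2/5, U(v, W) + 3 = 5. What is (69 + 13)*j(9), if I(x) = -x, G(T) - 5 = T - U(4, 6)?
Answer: 20008/25 ≈ 800.32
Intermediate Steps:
U(v, W) = 2 (U(v, W) = -3 + 5 = 2)
A = -2/5 (A = -2*1/5 = -2/5 ≈ -0.40000)
G(T) = 3 + T (G(T) = 5 + (T - 1*2) = 5 + (T - 2) = 5 + (-2 + T) = 3 + T)
L(C) = 169/25 (L(C) = (3 - 2/5)**2 = (13/5)**2 = 169/25)
j(s) = 244/25 (j(s) = 3 - (-1)*169/25 = 3 - 1*(-169/25) = 3 + 169/25 = 244/25)
(69 + 13)*j(9) = (69 + 13)*(244/25) = 82*(244/25) = 20008/25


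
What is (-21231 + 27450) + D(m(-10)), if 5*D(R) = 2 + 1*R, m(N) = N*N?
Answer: 31197/5 ≈ 6239.4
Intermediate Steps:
m(N) = N²
D(R) = ⅖ + R/5 (D(R) = (2 + 1*R)/5 = (2 + R)/5 = ⅖ + R/5)
(-21231 + 27450) + D(m(-10)) = (-21231 + 27450) + (⅖ + (⅕)*(-10)²) = 6219 + (⅖ + (⅕)*100) = 6219 + (⅖ + 20) = 6219 + 102/5 = 31197/5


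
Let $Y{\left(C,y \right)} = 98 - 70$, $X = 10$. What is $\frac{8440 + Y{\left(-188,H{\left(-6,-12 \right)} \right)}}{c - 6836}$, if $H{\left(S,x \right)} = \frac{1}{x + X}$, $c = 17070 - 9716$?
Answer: $\frac{4234}{259} \approx 16.348$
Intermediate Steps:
$c = 7354$ ($c = 17070 - 9716 = 7354$)
$H{\left(S,x \right)} = \frac{1}{10 + x}$ ($H{\left(S,x \right)} = \frac{1}{x + 10} = \frac{1}{10 + x}$)
$Y{\left(C,y \right)} = 28$ ($Y{\left(C,y \right)} = 98 - 70 = 28$)
$\frac{8440 + Y{\left(-188,H{\left(-6,-12 \right)} \right)}}{c - 6836} = \frac{8440 + 28}{7354 - 6836} = \frac{8468}{518} = 8468 \cdot \frac{1}{518} = \frac{4234}{259}$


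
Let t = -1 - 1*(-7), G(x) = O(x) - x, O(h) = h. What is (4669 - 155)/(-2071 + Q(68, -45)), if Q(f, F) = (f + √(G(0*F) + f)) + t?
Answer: -9014458/3987941 - 9028*√17/3987941 ≈ -2.2698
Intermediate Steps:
G(x) = 0 (G(x) = x - x = 0)
t = 6 (t = -1 + 7 = 6)
Q(f, F) = 6 + f + √f (Q(f, F) = (f + √(0 + f)) + 6 = (f + √f) + 6 = 6 + f + √f)
(4669 - 155)/(-2071 + Q(68, -45)) = (4669 - 155)/(-2071 + (6 + 68 + √68)) = 4514/(-2071 + (6 + 68 + 2*√17)) = 4514/(-2071 + (74 + 2*√17)) = 4514/(-1997 + 2*√17)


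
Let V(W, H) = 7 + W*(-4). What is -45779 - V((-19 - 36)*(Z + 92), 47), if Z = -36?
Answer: -58106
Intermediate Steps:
V(W, H) = 7 - 4*W
-45779 - V((-19 - 36)*(Z + 92), 47) = -45779 - (7 - 4*(-19 - 36)*(-36 + 92)) = -45779 - (7 - (-220)*56) = -45779 - (7 - 4*(-3080)) = -45779 - (7 + 12320) = -45779 - 1*12327 = -45779 - 12327 = -58106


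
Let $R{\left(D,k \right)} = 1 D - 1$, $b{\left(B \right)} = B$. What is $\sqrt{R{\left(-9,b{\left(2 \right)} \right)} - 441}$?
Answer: $i \sqrt{451} \approx 21.237 i$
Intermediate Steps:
$R{\left(D,k \right)} = -1 + D$ ($R{\left(D,k \right)} = D - 1 = -1 + D$)
$\sqrt{R{\left(-9,b{\left(2 \right)} \right)} - 441} = \sqrt{\left(-1 - 9\right) - 441} = \sqrt{-10 - 441} = \sqrt{-451} = i \sqrt{451}$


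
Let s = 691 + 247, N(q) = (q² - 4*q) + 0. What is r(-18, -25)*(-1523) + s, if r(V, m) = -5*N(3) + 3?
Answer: -26476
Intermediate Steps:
N(q) = q² - 4*q
r(V, m) = 18 (r(V, m) = -15*(-4 + 3) + 3 = -15*(-1) + 3 = -5*(-3) + 3 = 15 + 3 = 18)
s = 938
r(-18, -25)*(-1523) + s = 18*(-1523) + 938 = -27414 + 938 = -26476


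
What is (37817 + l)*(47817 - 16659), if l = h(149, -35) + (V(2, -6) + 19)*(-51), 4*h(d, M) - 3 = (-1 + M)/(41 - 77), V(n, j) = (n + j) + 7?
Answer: 1143373968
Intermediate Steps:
V(n, j) = 7 + j + n (V(n, j) = (j + n) + 7 = 7 + j + n)
h(d, M) = 109/144 - M/144 (h(d, M) = 3/4 + ((-1 + M)/(41 - 77))/4 = 3/4 + ((-1 + M)/(-36))/4 = 3/4 + ((-1 + M)*(-1/36))/4 = 3/4 + (1/36 - M/36)/4 = 3/4 + (1/144 - M/144) = 109/144 - M/144)
l = -1121 (l = (109/144 - 1/144*(-35)) + ((7 - 6 + 2) + 19)*(-51) = (109/144 + 35/144) + (3 + 19)*(-51) = 1 + 22*(-51) = 1 - 1122 = -1121)
(37817 + l)*(47817 - 16659) = (37817 - 1121)*(47817 - 16659) = 36696*31158 = 1143373968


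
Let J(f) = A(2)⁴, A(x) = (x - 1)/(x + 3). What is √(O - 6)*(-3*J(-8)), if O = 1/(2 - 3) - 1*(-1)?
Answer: -3*I*√6/625 ≈ -0.011758*I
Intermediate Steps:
A(x) = (-1 + x)/(3 + x)
O = 0 (O = 1/(-1) + 1 = -1 + 1 = 0)
J(f) = 1/625 (J(f) = ((-1 + 2)/(3 + 2))⁴ = (1/5)⁴ = ((⅕)*1)⁴ = (⅕)⁴ = 1/625)
√(O - 6)*(-3*J(-8)) = √(0 - 6)*(-3*1/625) = √(-6)*(-3/625) = (I*√6)*(-3/625) = -3*I*√6/625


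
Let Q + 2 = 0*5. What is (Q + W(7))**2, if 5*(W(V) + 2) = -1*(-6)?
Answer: 196/25 ≈ 7.8400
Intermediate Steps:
W(V) = -4/5 (W(V) = -2 + (-1*(-6))/5 = -2 + (1/5)*6 = -2 + 6/5 = -4/5)
Q = -2 (Q = -2 + 0*5 = -2 + 0 = -2)
(Q + W(7))**2 = (-2 - 4/5)**2 = (-14/5)**2 = 196/25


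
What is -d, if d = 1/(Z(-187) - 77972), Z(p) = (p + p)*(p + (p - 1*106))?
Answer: -1/101548 ≈ -9.8476e-6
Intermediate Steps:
Z(p) = 2*p*(-106 + 2*p) (Z(p) = (2*p)*(p + (p - 106)) = (2*p)*(p + (-106 + p)) = (2*p)*(-106 + 2*p) = 2*p*(-106 + 2*p))
d = 1/101548 (d = 1/(4*(-187)*(-53 - 187) - 77972) = 1/(4*(-187)*(-240) - 77972) = 1/(179520 - 77972) = 1/101548 ≈ 9.8476e-6)
-d = -1*1/101548 = -1/101548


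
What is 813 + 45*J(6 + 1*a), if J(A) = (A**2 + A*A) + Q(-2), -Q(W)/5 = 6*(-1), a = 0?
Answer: 5403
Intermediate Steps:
Q(W) = 30 (Q(W) = -30*(-1) = -5*(-6) = 30)
J(A) = 30 + 2*A**2 (J(A) = (A**2 + A*A) + 30 = (A**2 + A**2) + 30 = 2*A**2 + 30 = 30 + 2*A**2)
813 + 45*J(6 + 1*a) = 813 + 45*(30 + 2*(6 + 1*0)**2) = 813 + 45*(30 + 2*(6 + 0)**2) = 813 + 45*(30 + 2*6**2) = 813 + 45*(30 + 2*36) = 813 + 45*(30 + 72) = 813 + 45*102 = 813 + 4590 = 5403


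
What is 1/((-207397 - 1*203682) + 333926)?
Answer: -1/77153 ≈ -1.2961e-5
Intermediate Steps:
1/((-207397 - 1*203682) + 333926) = 1/((-207397 - 203682) + 333926) = 1/(-411079 + 333926) = 1/(-77153) = -1/77153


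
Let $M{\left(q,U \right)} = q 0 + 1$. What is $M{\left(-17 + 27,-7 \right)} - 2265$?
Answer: $-2264$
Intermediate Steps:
$M{\left(q,U \right)} = 1$ ($M{\left(q,U \right)} = 0 + 1 = 1$)
$M{\left(-17 + 27,-7 \right)} - 2265 = 1 - 2265 = -2264$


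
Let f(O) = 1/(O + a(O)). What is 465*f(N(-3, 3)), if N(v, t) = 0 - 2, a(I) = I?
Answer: -465/4 ≈ -116.25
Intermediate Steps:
N(v, t) = -2
f(O) = 1/(2*O) (f(O) = 1/(O + O) = 1/(2*O))
465*f(N(-3, 3)) = 465*((½)/(-2)) = 465*((½)*(-½)) = 465*(-¼) = -465/4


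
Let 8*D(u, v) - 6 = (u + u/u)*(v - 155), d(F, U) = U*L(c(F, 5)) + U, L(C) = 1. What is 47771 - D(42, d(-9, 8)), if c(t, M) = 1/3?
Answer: 388139/8 ≈ 48517.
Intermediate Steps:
c(t, M) = ⅓
d(F, U) = 2*U (d(F, U) = U*1 + U = U + U = 2*U)
D(u, v) = ¾ + (1 + u)*(-155 + v)/8 (D(u, v) = ¾ + ((u + u/u)*(v - 155))/8 = ¾ + ((u + 1)*(-155 + v))/8 = ¾ + ((1 + u)*(-155 + v))/8 = ¾ + (1 + u)*(-155 + v)/8)
47771 - D(42, d(-9, 8)) = 47771 - (-149/8 - 155/8*42 + (2*8)/8 + (⅛)*42*(2*8)) = 47771 - (-149/8 - 3255/4 + (⅛)*16 + (⅛)*42*16) = 47771 - (-149/8 - 3255/4 + 2 + 84) = 47771 - 1*(-5971/8) = 47771 + 5971/8 = 388139/8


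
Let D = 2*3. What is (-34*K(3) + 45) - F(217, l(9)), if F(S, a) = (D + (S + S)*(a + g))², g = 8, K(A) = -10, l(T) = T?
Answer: -54523071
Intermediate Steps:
D = 6
F(S, a) = (6 + 2*S*(8 + a))² (F(S, a) = (6 + (S + S)*(a + 8))² = (6 + (2*S)*(8 + a))² = (6 + 2*S*(8 + a))²)
(-34*K(3) + 45) - F(217, l(9)) = (-34*(-10) + 45) - 4*(3 + 8*217 + 217*9)² = (340 + 45) - 4*(3 + 1736 + 1953)² = 385 - 4*3692² = 385 - 4*13630864 = 385 - 1*54523456 = 385 - 54523456 = -54523071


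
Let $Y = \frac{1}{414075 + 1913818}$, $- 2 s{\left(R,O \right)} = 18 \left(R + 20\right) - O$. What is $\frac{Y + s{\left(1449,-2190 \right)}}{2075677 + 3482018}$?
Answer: $- \frac{2563547399}{995209175895} \approx -0.0025759$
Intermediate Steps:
$s{\left(R,O \right)} = -180 + \frac{O}{2} - 9 R$ ($s{\left(R,O \right)} = - \frac{18 \left(R + 20\right) - O}{2} = - \frac{18 \left(20 + R\right) - O}{2} = - \frac{\left(360 + 18 R\right) - O}{2} = - \frac{360 - O + 18 R}{2} = -180 + \frac{O}{2} - 9 R$)
$Y = \frac{1}{2327893} \approx 4.2957 \cdot 10^{-7}$
$\frac{Y + s{\left(1449,-2190 \right)}}{2075677 + 3482018} = \frac{\frac{1}{2327893} - 14316}{2075677 + 3482018} = \frac{\frac{1}{2327893} - 14316}{5557695} = \left(\frac{1}{2327893} - 14316\right) \frac{1}{5557695} = \left(- \frac{33326116187}{2327893}\right) \frac{1}{5557695} = - \frac{2563547399}{995209175895}$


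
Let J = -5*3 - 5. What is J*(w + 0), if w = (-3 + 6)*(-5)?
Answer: 300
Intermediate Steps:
J = -20 (J = -15 - 5 = -20)
w = -15 (w = 3*(-5) = -15)
J*(w + 0) = -20*(-15 + 0) = -20*(-15) = 300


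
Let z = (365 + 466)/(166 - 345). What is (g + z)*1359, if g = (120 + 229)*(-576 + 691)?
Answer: 9762150906/179 ≈ 5.4537e+7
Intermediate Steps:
g = 40135 (g = 349*115 = 40135)
z = -831/179 (z = 831/(-179) = 831*(-1/179) = -831/179 ≈ -4.6425)
(g + z)*1359 = (40135 - 831/179)*1359 = (7183334/179)*1359 = 9762150906/179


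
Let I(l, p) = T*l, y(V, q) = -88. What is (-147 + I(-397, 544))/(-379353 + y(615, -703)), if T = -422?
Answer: -167387/379441 ≈ -0.44114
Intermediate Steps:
I(l, p) = -422*l
(-147 + I(-397, 544))/(-379353 + y(615, -703)) = (-147 - 422*(-397))/(-379353 - 88) = (-147 + 167534)/(-379441) = 167387*(-1/379441) = -167387/379441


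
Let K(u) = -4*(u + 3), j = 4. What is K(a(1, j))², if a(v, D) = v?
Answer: 256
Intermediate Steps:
K(u) = -12 - 4*u (K(u) = -4*(3 + u) = -12 - 4*u)
K(a(1, j))² = (-12 - 4*1)² = (-12 - 4)² = (-16)² = 256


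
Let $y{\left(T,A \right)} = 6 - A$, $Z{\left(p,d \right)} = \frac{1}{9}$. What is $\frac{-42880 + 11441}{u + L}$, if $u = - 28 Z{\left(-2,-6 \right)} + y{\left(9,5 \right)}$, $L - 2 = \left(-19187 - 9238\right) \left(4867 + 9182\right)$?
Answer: $\frac{282951}{3594085426} \approx 7.8727 \cdot 10^{-5}$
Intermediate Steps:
$Z{\left(p,d \right)} = \frac{1}{9}$
$L = -399342823$ ($L = 2 + \left(-19187 - 9238\right) \left(4867 + 9182\right) = 2 - 399342825 = -399342823$)
$u = - \frac{19}{9}$ ($u = \left(-28\right) \frac{1}{9} + \left(6 - 5\right) = - \frac{28}{9} + \left(6 - 5\right) = - \frac{28}{9} + 1 = - \frac{19}{9} \approx -2.1111$)
$\frac{-42880 + 11441}{u + L} = \frac{-42880 + 11441}{- \frac{19}{9} - 399342823} = - \frac{31439}{- \frac{3594085426}{9}} = \left(-31439\right) \left(- \frac{9}{3594085426}\right) = \frac{282951}{3594085426}$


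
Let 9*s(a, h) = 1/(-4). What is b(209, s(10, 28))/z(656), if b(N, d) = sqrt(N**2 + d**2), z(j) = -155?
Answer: -sqrt(56610577)/5580 ≈ -1.3484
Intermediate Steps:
s(a, h) = -1/36 (s(a, h) = (1/9)/(-4) = (1/9)*(-1/4) = -1/36)
b(209, s(10, 28))/z(656) = sqrt(209**2 + (-1/36)**2)/(-155) = sqrt(43681 + 1/1296)*(-1/155) = sqrt(56610577/1296)*(-1/155) = (sqrt(56610577)/36)*(-1/155) = -sqrt(56610577)/5580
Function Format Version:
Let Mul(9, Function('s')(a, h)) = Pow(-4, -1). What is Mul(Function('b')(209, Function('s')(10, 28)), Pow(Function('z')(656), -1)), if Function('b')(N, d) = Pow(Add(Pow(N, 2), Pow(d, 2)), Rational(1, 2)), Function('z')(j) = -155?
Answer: Mul(Rational(-1, 5580), Pow(56610577, Rational(1, 2))) ≈ -1.3484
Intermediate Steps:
Function('s')(a, h) = Rational(-1, 36) (Function('s')(a, h) = Mul(Rational(1, 9), Pow(-4, -1)) = Mul(Rational(1, 9), Rational(-1, 4)) = Rational(-1, 36))
Mul(Function('b')(209, Function('s')(10, 28)), Pow(Function('z')(656), -1)) = Mul(Pow(Add(Pow(209, 2), Pow(Rational(-1, 36), 2)), Rational(1, 2)), Pow(-155, -1)) = Mul(Pow(Add(43681, Rational(1, 1296)), Rational(1, 2)), Rational(-1, 155)) = Mul(Pow(Rational(56610577, 1296), Rational(1, 2)), Rational(-1, 155)) = Mul(Mul(Rational(1, 36), Pow(56610577, Rational(1, 2))), Rational(-1, 155)) = Mul(Rational(-1, 5580), Pow(56610577, Rational(1, 2)))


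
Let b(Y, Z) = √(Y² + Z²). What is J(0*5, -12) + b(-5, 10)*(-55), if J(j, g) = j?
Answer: -275*√5 ≈ -614.92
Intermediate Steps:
J(0*5, -12) + b(-5, 10)*(-55) = 0*5 + √((-5)² + 10²)*(-55) = 0 + √(25 + 100)*(-55) = 0 + √125*(-55) = 0 + (5*√5)*(-55) = 0 - 275*√5 = -275*√5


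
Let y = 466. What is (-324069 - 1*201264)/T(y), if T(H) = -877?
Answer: 525333/877 ≈ 599.01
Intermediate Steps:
(-324069 - 1*201264)/T(y) = (-324069 - 1*201264)/(-877) = (-324069 - 201264)*(-1/877) = -525333*(-1/877) = 525333/877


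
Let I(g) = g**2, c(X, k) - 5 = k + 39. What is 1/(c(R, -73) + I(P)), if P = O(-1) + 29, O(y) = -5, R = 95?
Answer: 1/547 ≈ 0.0018282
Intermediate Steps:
c(X, k) = 44 + k (c(X, k) = 5 + (k + 39) = 5 + (39 + k) = 44 + k)
P = 24 (P = -5 + 29 = 24)
1/(c(R, -73) + I(P)) = 1/((44 - 73) + 24**2) = 1/(-29 + 576) = 1/547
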